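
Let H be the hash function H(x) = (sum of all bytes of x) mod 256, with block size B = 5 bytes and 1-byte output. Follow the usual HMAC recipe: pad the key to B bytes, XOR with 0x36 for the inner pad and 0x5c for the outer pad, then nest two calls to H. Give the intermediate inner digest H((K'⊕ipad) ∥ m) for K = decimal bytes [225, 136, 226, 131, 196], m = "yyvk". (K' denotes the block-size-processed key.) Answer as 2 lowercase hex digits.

Key decimal bytes [225, 136, 226, 131, 196] = e1 88 e2 83 c4 is exactly B = 5 bytes: K' = e1 88 e2 83 c4.
K' ⊕ ipad = d7 be d4 b5 f2.
Inner input = d7 be d4 b5 f2 ∥ 79 79 76 6b.
Inner hash: sum = 215+190+212+181+242+121+121+118+107 = 1507; mod 256 = 227 → e3.

e3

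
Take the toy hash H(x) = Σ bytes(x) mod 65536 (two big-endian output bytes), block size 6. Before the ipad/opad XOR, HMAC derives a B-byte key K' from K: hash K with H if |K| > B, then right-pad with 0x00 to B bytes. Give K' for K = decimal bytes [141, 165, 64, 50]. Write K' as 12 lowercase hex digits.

Key decimal bytes [141, 165, 64, 50] = 8d a5 40 32 is 4 bytes ≤ B = 6; zero-pad to 6 bytes: K' = 8d a5 40 32 00 00.

8da540320000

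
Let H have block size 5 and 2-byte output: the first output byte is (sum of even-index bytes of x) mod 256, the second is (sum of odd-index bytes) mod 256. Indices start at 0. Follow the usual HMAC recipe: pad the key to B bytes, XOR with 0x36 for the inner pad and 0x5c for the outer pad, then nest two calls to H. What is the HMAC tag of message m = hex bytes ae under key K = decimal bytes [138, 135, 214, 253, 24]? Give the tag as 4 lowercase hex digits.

ce46

Key decimal bytes [138, 135, 214, 253, 24] = 8a 87 d6 fd 18 is exactly B = 5 bytes: K' = 8a 87 d6 fd 18.
K' ⊕ ipad = bc b1 e0 cb 2e.  K' ⊕ opad = d6 db 8a a1 44.
Inner input = (K'⊕ipad) ∥ m = bc b1 e0 cb 2e ∥ ae.
Inner hash: even-index sum = 458 mod 256 = 202; odd-index sum = 554 mod 256 = 42 → ca 2a.
Outer input = (K'⊕opad) ∥ inner = d6 db 8a a1 44 ∥ ca 2a.
Outer hash (tag): even-index sum = 462 mod 256 = 206; odd-index sum = 582 mod 256 = 70 → ce 46.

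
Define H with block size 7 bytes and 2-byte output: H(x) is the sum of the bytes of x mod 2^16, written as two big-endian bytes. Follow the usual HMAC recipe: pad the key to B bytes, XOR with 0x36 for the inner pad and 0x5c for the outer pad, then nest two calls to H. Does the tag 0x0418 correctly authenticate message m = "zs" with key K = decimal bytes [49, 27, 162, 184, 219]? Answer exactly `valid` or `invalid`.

Key decimal bytes [49, 27, 162, 184, 219] = 31 1b a2 b8 db is 5 bytes ≤ B = 7; zero-pad to 7 bytes: K' = 31 1b a2 b8 db 00 00.
K' ⊕ ipad = 07 2d 94 8e ed 36 36; K' ⊕ opad = 6d 47 fe e4 87 5c 5c.
Inner hash: sum = 7+45+148+142+237+54+54+122+115 = 924 → 03 9c.
Outer hash (recomputed tag): sum = 109+71+254+228+135+92+92+3+156 = 1140 → 04 74.
Recomputed tag = 0474; claimed = 0418 → mismatch.

invalid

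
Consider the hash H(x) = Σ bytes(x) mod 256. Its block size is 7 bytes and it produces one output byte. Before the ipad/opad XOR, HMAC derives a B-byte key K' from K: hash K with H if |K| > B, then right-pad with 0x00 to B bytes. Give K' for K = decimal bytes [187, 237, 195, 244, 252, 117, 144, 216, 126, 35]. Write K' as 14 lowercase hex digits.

d9000000000000

|K| = 10 > B = 7, so first hash the key.
H(K): sum = 187+237+195+244+252+117+144+216+126+35 = 1753; mod 256 = 217 → d9.
Zero-pad H(K) = d9 to 7 bytes: K' = d9 00 00 00 00 00 00.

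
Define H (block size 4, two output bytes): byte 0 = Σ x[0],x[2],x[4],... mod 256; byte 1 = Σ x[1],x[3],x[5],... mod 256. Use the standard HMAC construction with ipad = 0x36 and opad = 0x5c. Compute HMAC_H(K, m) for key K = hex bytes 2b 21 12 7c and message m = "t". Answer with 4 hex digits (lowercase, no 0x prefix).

Key hex bytes 2b 21 12 7c is exactly B = 4 bytes: K' = 2b 21 12 7c.
K' ⊕ ipad = 1d 17 24 4a.  K' ⊕ opad = 77 7d 4e 20.
Inner input = (K'⊕ipad) ∥ m = 1d 17 24 4a ∥ 74.
Inner hash: even-index sum = 181 mod 256 = 181; odd-index sum = 97 mod 256 = 97 → b5 61.
Outer input = (K'⊕opad) ∥ inner = 77 7d 4e 20 ∥ b5 61.
Outer hash (tag): even-index sum = 378 mod 256 = 122; odd-index sum = 254 mod 256 = 254 → 7a fe.

7afe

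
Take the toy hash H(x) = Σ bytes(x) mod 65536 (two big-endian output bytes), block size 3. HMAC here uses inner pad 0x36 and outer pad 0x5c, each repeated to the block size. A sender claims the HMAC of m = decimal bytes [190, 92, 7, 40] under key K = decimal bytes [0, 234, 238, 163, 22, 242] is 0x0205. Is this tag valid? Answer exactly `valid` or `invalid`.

valid

Key decimal bytes [0, 234, 238, 163, 22, 242] = 00 ea ee a3 16 f2 is 6 bytes > B = 3, so hash it first: H(key) = 03 83, then zero-pad to 3 bytes: K' = 03 83 00.
K' ⊕ ipad = 35 b5 36; K' ⊕ opad = 5f df 5c.
Inner hash: sum = 53+181+54+190+92+7+40 = 617 → 02 69.
Outer hash (recomputed tag): sum = 95+223+92+2+105 = 517 → 02 05.
Recomputed tag = 0205; claimed = 0205 → match.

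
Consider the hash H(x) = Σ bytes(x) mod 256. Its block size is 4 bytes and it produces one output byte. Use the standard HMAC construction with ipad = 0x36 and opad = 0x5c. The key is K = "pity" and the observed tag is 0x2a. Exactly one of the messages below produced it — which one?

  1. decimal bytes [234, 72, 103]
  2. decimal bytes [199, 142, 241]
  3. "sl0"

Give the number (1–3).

Key "pity" = 70 69 74 79 is exactly B = 4 bytes: K' = 70 69 74 79.
K' ⊕ ipad = 46 5f 42 4f; K' ⊕ opad = 2c 35 28 25.
m1: inner = H(46 5f 42 4f ea 48 67) = cf; tag = H(2c 35 28 25 cf) = 7d
m2: inner = H(46 5f 42 4f c7 8e f1) = 7c; tag = H(2c 35 28 25 7c) = 2a ← matches
m3: inner = H(46 5f 42 4f 73 6c 30) = 45; tag = H(2c 35 28 25 45) = f3

2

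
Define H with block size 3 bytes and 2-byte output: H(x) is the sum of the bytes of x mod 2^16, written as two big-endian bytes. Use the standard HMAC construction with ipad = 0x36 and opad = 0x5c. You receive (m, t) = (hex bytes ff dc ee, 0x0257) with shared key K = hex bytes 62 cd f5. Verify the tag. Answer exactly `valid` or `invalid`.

Key hex bytes 62 cd f5 is exactly B = 3 bytes: K' = 62 cd f5.
K' ⊕ ipad = 54 fb c3; K' ⊕ opad = 3e 91 a9.
Inner hash: sum = 84+251+195+255+220+238 = 1243 → 04 db.
Outer hash (recomputed tag): sum = 62+145+169+4+219 = 599 → 02 57.
Recomputed tag = 0257; claimed = 0257 → match.

valid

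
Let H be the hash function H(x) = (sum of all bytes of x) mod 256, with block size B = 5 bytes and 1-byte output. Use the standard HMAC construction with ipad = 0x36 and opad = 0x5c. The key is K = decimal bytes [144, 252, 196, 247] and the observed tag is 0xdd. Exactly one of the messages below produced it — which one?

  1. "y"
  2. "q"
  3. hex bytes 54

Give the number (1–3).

Key decimal bytes [144, 252, 196, 247] = 90 fc c4 f7 is 4 bytes ≤ B = 5; zero-pad to 5 bytes: K' = 90 fc c4 f7 00.
K' ⊕ ipad = a6 ca f2 c1 36; K' ⊕ opad = cc a0 98 ab 5c.
m1: inner = H(a6 ca f2 c1 36 79) = d2; tag = H(cc a0 98 ab 5c d2) = dd ← matches
m2: inner = H(a6 ca f2 c1 36 71) = ca; tag = H(cc a0 98 ab 5c ca) = d5
m3: inner = H(a6 ca f2 c1 36 54) = ad; tag = H(cc a0 98 ab 5c ad) = b8

1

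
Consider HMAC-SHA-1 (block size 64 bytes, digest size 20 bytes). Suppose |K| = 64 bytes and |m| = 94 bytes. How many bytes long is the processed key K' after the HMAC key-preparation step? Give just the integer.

64

Key is 64 ≤ 64 bytes, zero-padded: |K'| = 64.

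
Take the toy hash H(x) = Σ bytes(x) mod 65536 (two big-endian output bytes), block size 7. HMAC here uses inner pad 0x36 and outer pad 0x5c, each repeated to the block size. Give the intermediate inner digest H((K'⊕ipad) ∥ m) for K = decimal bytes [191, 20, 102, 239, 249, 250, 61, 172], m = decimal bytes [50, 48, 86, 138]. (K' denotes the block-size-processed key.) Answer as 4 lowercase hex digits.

Key decimal bytes [191, 20, 102, 239, 249, 250, 61, 172] = bf 14 66 ef f9 fa 3d ac is 8 bytes > B = 7, so hash it first: H(key) = 05 04, then zero-pad to 7 bytes: K' = 05 04 00 00 00 00 00.
K' ⊕ ipad = 33 32 36 36 36 36 36.
Inner input = 33 32 36 36 36 36 36 ∥ 32 30 56 8a.
Inner hash: sum = 51+50+54+54+54+54+54+50+48+86+138 = 693 → 02 b5.

02b5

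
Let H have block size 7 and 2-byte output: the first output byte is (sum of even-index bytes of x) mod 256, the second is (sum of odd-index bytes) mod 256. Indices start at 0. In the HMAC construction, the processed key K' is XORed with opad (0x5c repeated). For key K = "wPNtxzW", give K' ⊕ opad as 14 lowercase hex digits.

Key "wPNtxzW" = 77 50 4e 74 78 7a 57 is exactly B = 7 bytes: K' = 77 50 4e 74 78 7a 57.
XOR each byte with 0x5c: 77⊕5c=2b, 50⊕5c=0c, 4e⊕5c=12, 74⊕5c=28, 78⊕5c=24, 7a⊕5c=26, 57⊕5c=0b.

2b0c122824260b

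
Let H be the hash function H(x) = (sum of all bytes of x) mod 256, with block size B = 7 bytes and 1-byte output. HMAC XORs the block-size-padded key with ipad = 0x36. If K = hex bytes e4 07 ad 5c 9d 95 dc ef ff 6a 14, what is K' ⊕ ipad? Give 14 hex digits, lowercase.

Key hex bytes e4 07 ad 5c 9d 95 dc ef ff 6a 14 is 11 bytes > B = 7, so hash it first: H(key) = 6e, then zero-pad to 7 bytes: K' = 6e 00 00 00 00 00 00.
XOR each byte with 0x36: 6e⊕36=58, 00⊕36=36, 00⊕36=36, 00⊕36=36, 00⊕36=36, 00⊕36=36, 00⊕36=36.

58363636363636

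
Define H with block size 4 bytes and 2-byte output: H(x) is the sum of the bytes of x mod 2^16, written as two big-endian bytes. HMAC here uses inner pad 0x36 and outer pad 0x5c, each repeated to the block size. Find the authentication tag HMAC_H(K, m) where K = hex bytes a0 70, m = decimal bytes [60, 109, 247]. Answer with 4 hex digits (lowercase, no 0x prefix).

Key hex bytes a0 70 is 2 bytes ≤ B = 4; zero-pad to 4 bytes: K' = a0 70 00 00.
K' ⊕ ipad = 96 46 36 36.  K' ⊕ opad = fc 2c 5c 5c.
Inner input = (K'⊕ipad) ∥ m = 96 46 36 36 ∥ 3c 6d f7.
Inner hash: sum = 150+70+54+54+60+109+247 = 744 → 02 e8.
Outer input = (K'⊕opad) ∥ inner = fc 2c 5c 5c ∥ 02 e8.
Outer hash (tag): sum = 252+44+92+92+2+232 = 714 → 02 ca.

02ca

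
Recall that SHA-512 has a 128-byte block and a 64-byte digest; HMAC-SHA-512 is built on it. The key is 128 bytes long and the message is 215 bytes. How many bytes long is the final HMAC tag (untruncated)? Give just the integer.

64

The tag is one SHA-512 digest: 64 bytes.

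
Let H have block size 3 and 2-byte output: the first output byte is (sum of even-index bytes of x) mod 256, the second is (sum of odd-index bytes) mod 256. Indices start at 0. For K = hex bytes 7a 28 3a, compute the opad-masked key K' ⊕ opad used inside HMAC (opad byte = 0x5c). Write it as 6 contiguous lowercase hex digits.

Key hex bytes 7a 28 3a is exactly B = 3 bytes: K' = 7a 28 3a.
XOR each byte with 0x5c: 7a⊕5c=26, 28⊕5c=74, 3a⊕5c=66.

267466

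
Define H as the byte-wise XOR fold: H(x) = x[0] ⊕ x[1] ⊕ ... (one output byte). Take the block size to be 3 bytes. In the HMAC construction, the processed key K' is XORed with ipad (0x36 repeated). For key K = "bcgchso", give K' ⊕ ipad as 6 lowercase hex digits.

473636

Key "bcgchso" = 62 63 67 63 68 73 6f is 7 bytes > B = 3, so hash it first: H(key) = 71, then zero-pad to 3 bytes: K' = 71 00 00.
XOR each byte with 0x36: 71⊕36=47, 00⊕36=36, 00⊕36=36.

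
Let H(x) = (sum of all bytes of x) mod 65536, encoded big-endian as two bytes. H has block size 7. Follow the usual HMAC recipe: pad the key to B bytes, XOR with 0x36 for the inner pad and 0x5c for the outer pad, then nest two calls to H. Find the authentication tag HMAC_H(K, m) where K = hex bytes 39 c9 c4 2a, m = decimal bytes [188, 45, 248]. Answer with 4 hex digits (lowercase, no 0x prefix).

Key hex bytes 39 c9 c4 2a is 4 bytes ≤ B = 7; zero-pad to 7 bytes: K' = 39 c9 c4 2a 00 00 00.
K' ⊕ ipad = 0f ff f2 1c 36 36 36.  K' ⊕ opad = 65 95 98 76 5c 5c 5c.
Inner input = (K'⊕ipad) ∥ m = 0f ff f2 1c 36 36 36 ∥ bc 2d f8.
Inner hash: sum = 15+255+242+28+54+54+54+188+45+248 = 1183 → 04 9f.
Outer input = (K'⊕opad) ∥ inner = 65 95 98 76 5c 5c 5c ∥ 04 9f.
Outer hash (tag): sum = 101+149+152+118+92+92+92+4+159 = 959 → 03 bf.

03bf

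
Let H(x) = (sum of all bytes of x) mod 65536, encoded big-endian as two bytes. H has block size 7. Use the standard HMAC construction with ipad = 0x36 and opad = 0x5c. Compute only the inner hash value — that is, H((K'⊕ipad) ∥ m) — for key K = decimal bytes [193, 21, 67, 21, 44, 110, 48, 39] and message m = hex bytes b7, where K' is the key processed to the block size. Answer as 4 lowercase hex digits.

Key decimal bytes [193, 21, 67, 21, 44, 110, 48, 39] = c1 15 43 15 2c 6e 30 27 is 8 bytes > B = 7, so hash it first: H(key) = 02 1f, then zero-pad to 7 bytes: K' = 02 1f 00 00 00 00 00.
K' ⊕ ipad = 34 29 36 36 36 36 36.
Inner input = 34 29 36 36 36 36 36 ∥ b7.
Inner hash: sum = 52+41+54+54+54+54+54+183 = 546 → 02 22.

0222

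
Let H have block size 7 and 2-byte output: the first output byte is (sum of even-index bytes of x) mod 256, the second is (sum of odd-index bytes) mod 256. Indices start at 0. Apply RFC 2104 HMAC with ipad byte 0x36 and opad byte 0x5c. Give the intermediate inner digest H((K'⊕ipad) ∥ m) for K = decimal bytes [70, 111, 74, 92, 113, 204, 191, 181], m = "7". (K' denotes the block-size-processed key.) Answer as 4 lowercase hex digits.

Key decimal bytes [70, 111, 74, 92, 113, 204, 191, 181] = 46 6f 4a 5c 71 cc bf b5 is 8 bytes > B = 7, so hash it first: H(key) = c0 4c, then zero-pad to 7 bytes: K' = c0 4c 00 00 00 00 00.
K' ⊕ ipad = f6 7a 36 36 36 36 36.
Inner input = f6 7a 36 36 36 36 36 ∥ 37.
Inner hash: even-index sum = 408 mod 256 = 152; odd-index sum = 285 mod 256 = 29 → 98 1d.

981d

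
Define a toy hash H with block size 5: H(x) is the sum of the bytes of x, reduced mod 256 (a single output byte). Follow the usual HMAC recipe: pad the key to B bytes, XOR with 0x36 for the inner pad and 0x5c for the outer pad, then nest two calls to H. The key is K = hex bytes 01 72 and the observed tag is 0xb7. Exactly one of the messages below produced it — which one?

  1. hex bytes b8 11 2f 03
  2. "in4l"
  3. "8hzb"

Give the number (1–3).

1

Key hex bytes 01 72 is 2 bytes ≤ B = 5; zero-pad to 5 bytes: K' = 01 72 00 00 00.
K' ⊕ ipad = 37 44 36 36 36; K' ⊕ opad = 5d 2e 5c 5c 5c.
m1: inner = H(37 44 36 36 36 b8 11 2f 03) = 18; tag = H(5d 2e 5c 5c 5c 18) = b7 ← matches
m2: inner = H(37 44 36 36 36 69 6e 34 6c) = 94; tag = H(5d 2e 5c 5c 5c 94) = 33
m3: inner = H(37 44 36 36 36 38 68 7a 62) = 99; tag = H(5d 2e 5c 5c 5c 99) = 38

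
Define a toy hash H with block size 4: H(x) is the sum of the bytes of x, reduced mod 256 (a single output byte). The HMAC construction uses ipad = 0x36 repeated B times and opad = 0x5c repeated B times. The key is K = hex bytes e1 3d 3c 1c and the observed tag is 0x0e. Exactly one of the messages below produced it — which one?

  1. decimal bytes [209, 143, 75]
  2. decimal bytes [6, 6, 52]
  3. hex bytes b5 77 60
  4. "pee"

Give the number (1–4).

Key hex bytes e1 3d 3c 1c is exactly B = 4 bytes: K' = e1 3d 3c 1c.
K' ⊕ ipad = d7 0b 0a 2a; K' ⊕ opad = bd 61 60 40.
m1: inner = H(d7 0b 0a 2a d1 8f 4b) = c1; tag = H(bd 61 60 40 c1) = 7f
m2: inner = H(d7 0b 0a 2a 06 06 34) = 56; tag = H(bd 61 60 40 56) = 14
m3: inner = H(d7 0b 0a 2a b5 77 60) = a2; tag = H(bd 61 60 40 a2) = 60
m4: inner = H(d7 0b 0a 2a 70 65 65) = 50; tag = H(bd 61 60 40 50) = 0e ← matches

4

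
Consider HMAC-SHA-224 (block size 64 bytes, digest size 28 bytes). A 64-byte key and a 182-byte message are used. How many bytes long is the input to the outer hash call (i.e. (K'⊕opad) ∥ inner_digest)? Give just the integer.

92

Key is 64 ≤ 64 bytes, zero-padded: |K'| = 64.
Outer input = (K'⊕opad) ∥ H(inner) → 64 + 28 = 92 bytes.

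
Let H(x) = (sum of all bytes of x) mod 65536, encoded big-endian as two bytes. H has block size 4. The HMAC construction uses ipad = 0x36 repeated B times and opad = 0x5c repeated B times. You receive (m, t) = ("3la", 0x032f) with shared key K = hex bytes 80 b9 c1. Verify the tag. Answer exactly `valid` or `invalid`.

Key hex bytes 80 b9 c1 is 3 bytes ≤ B = 4; zero-pad to 4 bytes: K' = 80 b9 c1 00.
K' ⊕ ipad = b6 8f f7 36; K' ⊕ opad = dc e5 9d 5c.
Inner hash: sum = 182+143+247+54+51+108+97 = 882 → 03 72.
Outer hash (recomputed tag): sum = 220+229+157+92+3+114 = 815 → 03 2f.
Recomputed tag = 032f; claimed = 032f → match.

valid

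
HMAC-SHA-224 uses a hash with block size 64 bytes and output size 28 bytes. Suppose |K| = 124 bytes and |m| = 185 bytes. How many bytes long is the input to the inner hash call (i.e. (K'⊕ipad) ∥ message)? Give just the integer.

249

Key is 124 > 64 bytes, so it is hashed to 28 bytes then zero-padded to 64: |K'| = 64.
Inner input = (K'⊕ipad) ∥ m → 64 + 185 = 249 bytes.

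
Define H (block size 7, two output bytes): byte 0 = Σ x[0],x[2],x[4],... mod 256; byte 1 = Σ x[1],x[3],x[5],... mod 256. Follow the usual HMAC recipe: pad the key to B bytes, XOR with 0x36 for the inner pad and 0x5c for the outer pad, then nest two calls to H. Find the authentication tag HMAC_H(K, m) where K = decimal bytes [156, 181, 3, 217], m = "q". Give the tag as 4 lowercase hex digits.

f015

Key decimal bytes [156, 181, 3, 217] = 9c b5 03 d9 is 4 bytes ≤ B = 7; zero-pad to 7 bytes: K' = 9c b5 03 d9 00 00 00.
K' ⊕ ipad = aa 83 35 ef 36 36 36.  K' ⊕ opad = c0 e9 5f 85 5c 5c 5c.
Inner input = (K'⊕ipad) ∥ m = aa 83 35 ef 36 36 36 ∥ 71.
Inner hash: even-index sum = 331 mod 256 = 75; odd-index sum = 537 mod 256 = 25 → 4b 19.
Outer input = (K'⊕opad) ∥ inner = c0 e9 5f 85 5c 5c 5c ∥ 4b 19.
Outer hash (tag): even-index sum = 496 mod 256 = 240; odd-index sum = 533 mod 256 = 21 → f0 15.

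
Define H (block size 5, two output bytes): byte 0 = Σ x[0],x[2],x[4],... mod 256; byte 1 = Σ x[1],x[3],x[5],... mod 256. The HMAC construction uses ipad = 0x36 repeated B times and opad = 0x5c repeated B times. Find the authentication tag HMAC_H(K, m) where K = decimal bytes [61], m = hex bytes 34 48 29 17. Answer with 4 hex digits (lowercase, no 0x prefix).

Key decimal bytes [61] = 3d is 1 byte ≤ B = 5; zero-pad to 5 bytes: K' = 3d 00 00 00 00.
K' ⊕ ipad = 0b 36 36 36 36.  K' ⊕ opad = 61 5c 5c 5c 5c.
Inner input = (K'⊕ipad) ∥ m = 0b 36 36 36 36 ∥ 34 48 29 17.
Inner hash: even-index sum = 214 mod 256 = 214; odd-index sum = 201 mod 256 = 201 → d6 c9.
Outer input = (K'⊕opad) ∥ inner = 61 5c 5c 5c 5c ∥ d6 c9.
Outer hash (tag): even-index sum = 482 mod 256 = 226; odd-index sum = 398 mod 256 = 142 → e2 8e.

e28e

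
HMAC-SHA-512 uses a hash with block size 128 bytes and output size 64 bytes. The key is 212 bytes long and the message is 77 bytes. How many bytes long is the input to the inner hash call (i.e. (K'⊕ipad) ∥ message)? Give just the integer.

Key is 212 > 128 bytes, so it is hashed to 64 bytes then zero-padded to 128: |K'| = 128.
Inner input = (K'⊕ipad) ∥ m → 128 + 77 = 205 bytes.

205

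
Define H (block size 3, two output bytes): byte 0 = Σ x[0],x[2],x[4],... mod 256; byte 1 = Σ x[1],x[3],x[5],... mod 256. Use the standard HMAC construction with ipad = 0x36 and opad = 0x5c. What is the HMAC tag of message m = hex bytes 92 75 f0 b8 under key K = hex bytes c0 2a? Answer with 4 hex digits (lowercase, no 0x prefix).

Key hex bytes c0 2a is 2 bytes ≤ B = 3; zero-pad to 3 bytes: K' = c0 2a 00.
K' ⊕ ipad = f6 1c 36.  K' ⊕ opad = 9c 76 5c.
Inner input = (K'⊕ipad) ∥ m = f6 1c 36 ∥ 92 75 f0 b8.
Inner hash: even-index sum = 601 mod 256 = 89; odd-index sum = 414 mod 256 = 158 → 59 9e.
Outer input = (K'⊕opad) ∥ inner = 9c 76 5c ∥ 59 9e.
Outer hash (tag): even-index sum = 406 mod 256 = 150; odd-index sum = 207 mod 256 = 207 → 96 cf.

96cf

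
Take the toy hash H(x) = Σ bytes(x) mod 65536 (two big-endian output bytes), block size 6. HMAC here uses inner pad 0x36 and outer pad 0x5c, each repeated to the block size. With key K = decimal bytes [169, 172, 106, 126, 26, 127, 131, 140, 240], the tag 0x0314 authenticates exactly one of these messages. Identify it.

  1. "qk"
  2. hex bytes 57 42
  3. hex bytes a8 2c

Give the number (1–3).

Key decimal bytes [169, 172, 106, 126, 26, 127, 131, 140, 240] = a9 ac 6a 7e 1a 7f 83 8c f0 is 9 bytes > B = 6, so hash it first: H(key) = 04 d5, then zero-pad to 6 bytes: K' = 04 d5 00 00 00 00.
K' ⊕ ipad = 32 e3 36 36 36 36; K' ⊕ opad = 58 89 5c 5c 5c 5c.
m1: inner = H(32 e3 36 36 36 36 71 6b) = 02 c9; tag = H(58 89 5c 5c 5c 5c 02 c9) = 031c
m2: inner = H(32 e3 36 36 36 36 57 42) = 02 86; tag = H(58 89 5c 5c 5c 5c 02 86) = 02d9
m3: inner = H(32 e3 36 36 36 36 a8 2c) = 02 c1; tag = H(58 89 5c 5c 5c 5c 02 c1) = 0314 ← matches

3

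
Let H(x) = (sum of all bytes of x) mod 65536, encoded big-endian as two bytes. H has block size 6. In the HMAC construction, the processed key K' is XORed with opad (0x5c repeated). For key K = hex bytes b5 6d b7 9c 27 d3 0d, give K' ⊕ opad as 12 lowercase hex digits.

Key hex bytes b5 6d b7 9c 27 d3 0d is 7 bytes > B = 6, so hash it first: H(key) = 03 7c, then zero-pad to 6 bytes: K' = 03 7c 00 00 00 00.
XOR each byte with 0x5c: 03⊕5c=5f, 7c⊕5c=20, 00⊕5c=5c, 00⊕5c=5c, 00⊕5c=5c, 00⊕5c=5c.

5f205c5c5c5c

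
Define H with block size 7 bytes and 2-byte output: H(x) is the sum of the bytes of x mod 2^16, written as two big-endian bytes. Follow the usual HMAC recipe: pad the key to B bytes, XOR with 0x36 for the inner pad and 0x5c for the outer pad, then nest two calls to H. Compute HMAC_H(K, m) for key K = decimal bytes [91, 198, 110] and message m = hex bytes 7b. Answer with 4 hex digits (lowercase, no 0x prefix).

Key decimal bytes [91, 198, 110] = 5b c6 6e is 3 bytes ≤ B = 7; zero-pad to 7 bytes: K' = 5b c6 6e 00 00 00 00.
K' ⊕ ipad = 6d f0 58 36 36 36 36.  K' ⊕ opad = 07 9a 32 5c 5c 5c 5c.
Inner input = (K'⊕ipad) ∥ m = 6d f0 58 36 36 36 36 ∥ 7b.
Inner hash: sum = 109+240+88+54+54+54+54+123 = 776 → 03 08.
Outer input = (K'⊕opad) ∥ inner = 07 9a 32 5c 5c 5c 5c ∥ 03 08.
Outer hash (tag): sum = 7+154+50+92+92+92+92+3+8 = 590 → 02 4e.

024e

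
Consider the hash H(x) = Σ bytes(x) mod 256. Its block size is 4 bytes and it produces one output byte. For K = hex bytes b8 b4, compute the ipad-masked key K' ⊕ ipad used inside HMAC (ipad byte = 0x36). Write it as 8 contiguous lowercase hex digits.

Key hex bytes b8 b4 is 2 bytes ≤ B = 4; zero-pad to 4 bytes: K' = b8 b4 00 00.
XOR each byte with 0x36: b8⊕36=8e, b4⊕36=82, 00⊕36=36, 00⊕36=36.

8e823636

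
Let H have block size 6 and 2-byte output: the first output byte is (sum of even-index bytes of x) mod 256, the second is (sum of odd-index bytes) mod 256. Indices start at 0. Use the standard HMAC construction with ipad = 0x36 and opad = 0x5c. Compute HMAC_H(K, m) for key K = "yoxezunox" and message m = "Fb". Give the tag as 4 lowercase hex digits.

def8

Key "yoxezunox" = 79 6f 78 65 7a 75 6e 6f 78 is 9 bytes > B = 6, so hash it first: H(key) = 51 b8, then zero-pad to 6 bytes: K' = 51 b8 00 00 00 00.
K' ⊕ ipad = 67 8e 36 36 36 36.  K' ⊕ opad = 0d e4 5c 5c 5c 5c.
Inner input = (K'⊕ipad) ∥ m = 67 8e 36 36 36 36 ∥ 46 62.
Inner hash: even-index sum = 281 mod 256 = 25; odd-index sum = 348 mod 256 = 92 → 19 5c.
Outer input = (K'⊕opad) ∥ inner = 0d e4 5c 5c 5c 5c ∥ 19 5c.
Outer hash (tag): even-index sum = 222 mod 256 = 222; odd-index sum = 504 mod 256 = 248 → de f8.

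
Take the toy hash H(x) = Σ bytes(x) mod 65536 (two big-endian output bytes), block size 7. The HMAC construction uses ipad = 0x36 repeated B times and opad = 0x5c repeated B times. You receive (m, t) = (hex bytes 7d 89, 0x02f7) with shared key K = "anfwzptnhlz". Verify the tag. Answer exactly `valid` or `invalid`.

valid

Key "anfwzptnhlz" = 61 6e 66 77 7a 70 74 6e 68 6c 7a is 11 bytes > B = 7, so hash it first: H(key) = 04 c6, then zero-pad to 7 bytes: K' = 04 c6 00 00 00 00 00.
K' ⊕ ipad = 32 f0 36 36 36 36 36; K' ⊕ opad = 58 9a 5c 5c 5c 5c 5c.
Inner hash: sum = 50+240+54+54+54+54+54+125+137 = 822 → 03 36.
Outer hash (recomputed tag): sum = 88+154+92+92+92+92+92+3+54 = 759 → 02 f7.
Recomputed tag = 02f7; claimed = 02f7 → match.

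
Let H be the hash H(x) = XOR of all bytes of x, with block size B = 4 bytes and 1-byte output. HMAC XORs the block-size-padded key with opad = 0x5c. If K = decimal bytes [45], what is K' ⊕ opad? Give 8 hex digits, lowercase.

Key decimal bytes [45] = 2d is 1 byte ≤ B = 4; zero-pad to 4 bytes: K' = 2d 00 00 00.
XOR each byte with 0x5c: 2d⊕5c=71, 00⊕5c=5c, 00⊕5c=5c, 00⊕5c=5c.

715c5c5c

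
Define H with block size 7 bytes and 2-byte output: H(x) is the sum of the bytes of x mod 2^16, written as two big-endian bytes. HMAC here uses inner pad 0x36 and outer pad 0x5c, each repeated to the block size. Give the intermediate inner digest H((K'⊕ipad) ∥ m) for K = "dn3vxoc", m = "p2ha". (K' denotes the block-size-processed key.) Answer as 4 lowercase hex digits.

Key "dn3vxoc" = 64 6e 33 76 78 6f 63 is exactly B = 7 bytes: K' = 64 6e 33 76 78 6f 63.
K' ⊕ ipad = 52 58 05 40 4e 59 55.
Inner input = 52 58 05 40 4e 59 55 ∥ 70 32 68 61.
Inner hash: sum = 82+88+5+64+78+89+85+112+50+104+97 = 854 → 03 56.

0356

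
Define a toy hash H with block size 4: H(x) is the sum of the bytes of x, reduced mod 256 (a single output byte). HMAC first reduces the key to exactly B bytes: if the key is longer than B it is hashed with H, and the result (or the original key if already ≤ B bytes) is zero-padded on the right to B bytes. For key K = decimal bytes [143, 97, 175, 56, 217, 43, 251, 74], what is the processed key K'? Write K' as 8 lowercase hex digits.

20000000

|K| = 8 > B = 4, so first hash the key.
H(K): sum = 143+97+175+56+217+43+251+74 = 1056; mod 256 = 32 → 20.
Zero-pad H(K) = 20 to 4 bytes: K' = 20 00 00 00.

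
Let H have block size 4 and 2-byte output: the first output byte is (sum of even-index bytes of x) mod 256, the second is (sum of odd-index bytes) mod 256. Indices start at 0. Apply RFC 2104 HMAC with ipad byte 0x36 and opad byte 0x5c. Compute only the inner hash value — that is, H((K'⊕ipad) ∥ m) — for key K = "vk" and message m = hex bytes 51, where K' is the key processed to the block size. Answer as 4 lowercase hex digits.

c793

Key "vk" = 76 6b is 2 bytes ≤ B = 4; zero-pad to 4 bytes: K' = 76 6b 00 00.
K' ⊕ ipad = 40 5d 36 36.
Inner input = 40 5d 36 36 ∥ 51.
Inner hash: even-index sum = 199 mod 256 = 199; odd-index sum = 147 mod 256 = 147 → c7 93.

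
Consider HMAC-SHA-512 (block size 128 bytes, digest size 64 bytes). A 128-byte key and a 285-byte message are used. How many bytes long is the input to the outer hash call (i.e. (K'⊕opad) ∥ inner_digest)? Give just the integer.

192

Key is 128 ≤ 128 bytes, zero-padded: |K'| = 128.
Outer input = (K'⊕opad) ∥ H(inner) → 128 + 64 = 192 bytes.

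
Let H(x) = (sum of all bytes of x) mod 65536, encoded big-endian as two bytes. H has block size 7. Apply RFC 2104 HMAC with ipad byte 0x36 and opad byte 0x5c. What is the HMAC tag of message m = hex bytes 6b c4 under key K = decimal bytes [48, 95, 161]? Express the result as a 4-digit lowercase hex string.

02ec

Key decimal bytes [48, 95, 161] = 30 5f a1 is 3 bytes ≤ B = 7; zero-pad to 7 bytes: K' = 30 5f a1 00 00 00 00.
K' ⊕ ipad = 06 69 97 36 36 36 36.  K' ⊕ opad = 6c 03 fd 5c 5c 5c 5c.
Inner input = (K'⊕ipad) ∥ m = 06 69 97 36 36 36 36 ∥ 6b c4.
Inner hash: sum = 6+105+151+54+54+54+54+107+196 = 781 → 03 0d.
Outer input = (K'⊕opad) ∥ inner = 6c 03 fd 5c 5c 5c 5c ∥ 03 0d.
Outer hash (tag): sum = 108+3+253+92+92+92+92+3+13 = 748 → 02 ec.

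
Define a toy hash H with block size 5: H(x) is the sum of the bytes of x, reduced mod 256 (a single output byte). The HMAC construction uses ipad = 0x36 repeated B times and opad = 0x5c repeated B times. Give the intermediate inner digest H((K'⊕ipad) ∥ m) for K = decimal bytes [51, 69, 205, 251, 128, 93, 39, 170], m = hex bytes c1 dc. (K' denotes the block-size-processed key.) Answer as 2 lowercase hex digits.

Key decimal bytes [51, 69, 205, 251, 128, 93, 39, 170] = 33 45 cd fb 80 5d 27 aa is 8 bytes > B = 5, so hash it first: H(key) = ee, then zero-pad to 5 bytes: K' = ee 00 00 00 00.
K' ⊕ ipad = d8 36 36 36 36.
Inner input = d8 36 36 36 36 ∥ c1 dc.
Inner hash: sum = 216+54+54+54+54+193+220 = 845; mod 256 = 77 → 4d.

4d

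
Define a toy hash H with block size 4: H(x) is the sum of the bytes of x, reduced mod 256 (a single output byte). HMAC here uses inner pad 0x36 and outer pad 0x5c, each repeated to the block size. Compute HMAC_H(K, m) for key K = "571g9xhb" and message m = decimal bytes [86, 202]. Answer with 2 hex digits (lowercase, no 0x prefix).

Key "571g9xhb" = 35 37 31 67 39 78 68 62 is 8 bytes > B = 4, so hash it first: H(key) = 7f, then zero-pad to 4 bytes: K' = 7f 00 00 00.
K' ⊕ ipad = 49 36 36 36.  K' ⊕ opad = 23 5c 5c 5c.
Inner input = (K'⊕ipad) ∥ m = 49 36 36 36 ∥ 56 ca.
Inner hash: sum = 73+54+54+54+86+202 = 523; mod 256 = 11 → 0b.
Outer input = (K'⊕opad) ∥ inner = 23 5c 5c 5c ∥ 0b.
Outer hash (tag): sum = 35+92+92+92+11 = 322; mod 256 = 66 → 42.

42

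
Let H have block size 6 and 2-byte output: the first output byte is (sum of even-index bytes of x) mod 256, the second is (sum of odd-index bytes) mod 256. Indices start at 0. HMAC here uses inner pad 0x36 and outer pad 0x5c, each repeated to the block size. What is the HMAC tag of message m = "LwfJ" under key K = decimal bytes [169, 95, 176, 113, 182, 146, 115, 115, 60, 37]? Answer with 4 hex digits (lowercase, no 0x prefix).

4057

Key decimal bytes [169, 95, 176, 113, 182, 146, 115, 115, 60, 37] = a9 5f b0 71 b6 92 73 73 3c 25 is 10 bytes > B = 6, so hash it first: H(key) = be fa, then zero-pad to 6 bytes: K' = be fa 00 00 00 00.
K' ⊕ ipad = 88 cc 36 36 36 36.  K' ⊕ opad = e2 a6 5c 5c 5c 5c.
Inner input = (K'⊕ipad) ∥ m = 88 cc 36 36 36 36 ∥ 4c 77 66 4a.
Inner hash: even-index sum = 422 mod 256 = 166; odd-index sum = 505 mod 256 = 249 → a6 f9.
Outer input = (K'⊕opad) ∥ inner = e2 a6 5c 5c 5c 5c ∥ a6 f9.
Outer hash (tag): even-index sum = 576 mod 256 = 64; odd-index sum = 599 mod 256 = 87 → 40 57.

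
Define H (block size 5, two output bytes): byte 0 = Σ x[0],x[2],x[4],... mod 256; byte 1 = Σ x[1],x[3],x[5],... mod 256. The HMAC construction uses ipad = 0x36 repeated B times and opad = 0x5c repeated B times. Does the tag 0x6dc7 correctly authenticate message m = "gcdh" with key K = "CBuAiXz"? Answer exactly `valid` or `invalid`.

valid

Key "CBuAiXz" = 43 42 75 41 69 58 7a is 7 bytes > B = 5, so hash it first: H(key) = 9b db, then zero-pad to 5 bytes: K' = 9b db 00 00 00.
K' ⊕ ipad = ad ed 36 36 36; K' ⊕ opad = c7 87 5c 5c 5c.
Inner hash: even-index sum = 484 mod 256 = 228; odd-index sum = 494 mod 256 = 238 → e4 ee.
Outer hash (recomputed tag): even-index sum = 621 mod 256 = 109; odd-index sum = 455 mod 256 = 199 → 6d c7.
Recomputed tag = 6dc7; claimed = 6dc7 → match.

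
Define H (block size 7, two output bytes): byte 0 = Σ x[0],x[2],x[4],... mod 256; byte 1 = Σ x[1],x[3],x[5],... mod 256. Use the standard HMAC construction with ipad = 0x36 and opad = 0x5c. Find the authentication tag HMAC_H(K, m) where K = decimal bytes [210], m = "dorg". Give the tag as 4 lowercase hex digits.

1a70

Key decimal bytes [210] = d2 is 1 byte ≤ B = 7; zero-pad to 7 bytes: K' = d2 00 00 00 00 00 00.
K' ⊕ ipad = e4 36 36 36 36 36 36.  K' ⊕ opad = 8e 5c 5c 5c 5c 5c 5c.
Inner input = (K'⊕ipad) ∥ m = e4 36 36 36 36 36 36 ∥ 64 6f 72 67.
Inner hash: even-index sum = 604 mod 256 = 92; odd-index sum = 376 mod 256 = 120 → 5c 78.
Outer input = (K'⊕opad) ∥ inner = 8e 5c 5c 5c 5c 5c 5c ∥ 5c 78.
Outer hash (tag): even-index sum = 538 mod 256 = 26; odd-index sum = 368 mod 256 = 112 → 1a 70.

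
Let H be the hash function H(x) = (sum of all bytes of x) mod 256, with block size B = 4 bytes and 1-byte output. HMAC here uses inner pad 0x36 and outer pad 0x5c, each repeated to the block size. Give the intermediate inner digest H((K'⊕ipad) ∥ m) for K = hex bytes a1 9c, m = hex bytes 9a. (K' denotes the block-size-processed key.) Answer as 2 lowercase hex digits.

47

Key hex bytes a1 9c is 2 bytes ≤ B = 4; zero-pad to 4 bytes: K' = a1 9c 00 00.
K' ⊕ ipad = 97 aa 36 36.
Inner input = 97 aa 36 36 ∥ 9a.
Inner hash: sum = 151+170+54+54+154 = 583; mod 256 = 71 → 47.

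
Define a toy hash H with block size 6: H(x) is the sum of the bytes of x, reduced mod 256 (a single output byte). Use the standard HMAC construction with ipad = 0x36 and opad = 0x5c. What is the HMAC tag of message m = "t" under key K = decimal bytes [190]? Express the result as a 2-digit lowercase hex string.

b8

Key decimal bytes [190] = be is 1 byte ≤ B = 6; zero-pad to 6 bytes: K' = be 00 00 00 00 00.
K' ⊕ ipad = 88 36 36 36 36 36.  K' ⊕ opad = e2 5c 5c 5c 5c 5c.
Inner input = (K'⊕ipad) ∥ m = 88 36 36 36 36 36 ∥ 74.
Inner hash: sum = 136+54+54+54+54+54+116 = 522; mod 256 = 10 → 0a.
Outer input = (K'⊕opad) ∥ inner = e2 5c 5c 5c 5c 5c ∥ 0a.
Outer hash (tag): sum = 226+92+92+92+92+92+10 = 696; mod 256 = 184 → b8.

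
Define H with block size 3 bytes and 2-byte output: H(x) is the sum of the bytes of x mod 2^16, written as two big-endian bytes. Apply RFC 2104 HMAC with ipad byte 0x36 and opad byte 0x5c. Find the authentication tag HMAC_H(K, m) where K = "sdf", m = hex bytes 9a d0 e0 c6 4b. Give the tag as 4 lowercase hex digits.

Key "sdf" = 73 64 66 is exactly B = 3 bytes: K' = 73 64 66.
K' ⊕ ipad = 45 52 50.  K' ⊕ opad = 2f 38 3a.
Inner input = (K'⊕ipad) ∥ m = 45 52 50 ∥ 9a d0 e0 c6 4b.
Inner hash: sum = 69+82+80+154+208+224+198+75 = 1090 → 04 42.
Outer input = (K'⊕opad) ∥ inner = 2f 38 3a ∥ 04 42.
Outer hash (tag): sum = 47+56+58+4+66 = 231 → 00 e7.

00e7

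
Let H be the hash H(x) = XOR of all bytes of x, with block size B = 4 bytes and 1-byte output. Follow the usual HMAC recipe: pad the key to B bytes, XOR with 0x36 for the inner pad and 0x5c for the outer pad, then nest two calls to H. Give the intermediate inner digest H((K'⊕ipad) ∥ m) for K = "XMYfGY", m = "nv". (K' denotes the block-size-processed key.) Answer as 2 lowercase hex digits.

Key "XMYfGY" = 58 4d 59 66 47 59 is 6 bytes > B = 4, so hash it first: H(key) = 34, then zero-pad to 4 bytes: K' = 34 00 00 00.
K' ⊕ ipad = 02 36 36 36.
Inner input = 02 36 36 36 ∥ 6e 76.
Inner hash: XOR 02⊕36⊕36⊕36⊕6e⊕76 = 2c.

2c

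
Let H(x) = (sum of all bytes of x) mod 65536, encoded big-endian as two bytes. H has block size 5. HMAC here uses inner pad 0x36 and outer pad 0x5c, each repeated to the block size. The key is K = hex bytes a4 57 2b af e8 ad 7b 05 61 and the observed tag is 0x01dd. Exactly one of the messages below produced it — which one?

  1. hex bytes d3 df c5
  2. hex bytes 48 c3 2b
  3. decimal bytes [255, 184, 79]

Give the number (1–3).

Key hex bytes a4 57 2b af e8 ad 7b 05 61 is 9 bytes > B = 5, so hash it first: H(key) = 04 4b, then zero-pad to 5 bytes: K' = 04 4b 00 00 00.
K' ⊕ ipad = 32 7d 36 36 36; K' ⊕ opad = 58 17 5c 5c 5c.
m1: inner = H(32 7d 36 36 36 d3 df c5) = 03 c8; tag = H(58 17 5c 5c 5c 03 c8) = 024e
m2: inner = H(32 7d 36 36 36 48 c3 2b) = 02 87; tag = H(58 17 5c 5c 5c 02 87) = 020c
m3: inner = H(32 7d 36 36 36 ff b8 4f) = 03 57; tag = H(58 17 5c 5c 5c 03 57) = 01dd ← matches

3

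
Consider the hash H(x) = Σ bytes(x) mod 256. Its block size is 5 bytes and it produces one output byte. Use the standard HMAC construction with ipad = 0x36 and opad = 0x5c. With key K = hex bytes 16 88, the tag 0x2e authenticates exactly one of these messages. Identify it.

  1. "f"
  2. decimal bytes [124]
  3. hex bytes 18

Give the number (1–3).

Key hex bytes 16 88 is 2 bytes ≤ B = 5; zero-pad to 5 bytes: K' = 16 88 00 00 00.
K' ⊕ ipad = 20 be 36 36 36; K' ⊕ opad = 4a d4 5c 5c 5c.
m1: inner = H(20 be 36 36 36 66) = e6; tag = H(4a d4 5c 5c 5c e6) = 18
m2: inner = H(20 be 36 36 36 7c) = fc; tag = H(4a d4 5c 5c 5c fc) = 2e ← matches
m3: inner = H(20 be 36 36 36 18) = 98; tag = H(4a d4 5c 5c 5c 98) = ca

2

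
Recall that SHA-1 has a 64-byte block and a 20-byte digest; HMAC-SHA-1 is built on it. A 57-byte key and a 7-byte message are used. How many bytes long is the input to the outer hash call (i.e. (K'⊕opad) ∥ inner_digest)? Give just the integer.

Key is 57 ≤ 64 bytes, zero-padded: |K'| = 64.
Outer input = (K'⊕opad) ∥ H(inner) → 64 + 20 = 84 bytes.

84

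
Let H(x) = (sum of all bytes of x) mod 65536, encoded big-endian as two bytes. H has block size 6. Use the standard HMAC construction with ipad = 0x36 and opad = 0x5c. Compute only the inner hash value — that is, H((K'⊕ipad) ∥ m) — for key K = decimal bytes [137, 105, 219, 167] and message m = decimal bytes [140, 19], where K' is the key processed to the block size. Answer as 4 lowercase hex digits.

Key decimal bytes [137, 105, 219, 167] = 89 69 db a7 is 4 bytes ≤ B = 6; zero-pad to 6 bytes: K' = 89 69 db a7 00 00.
K' ⊕ ipad = bf 5f ed 91 36 36.
Inner input = bf 5f ed 91 36 36 ∥ 8c 13.
Inner hash: sum = 191+95+237+145+54+54+140+19 = 935 → 03 a7.

03a7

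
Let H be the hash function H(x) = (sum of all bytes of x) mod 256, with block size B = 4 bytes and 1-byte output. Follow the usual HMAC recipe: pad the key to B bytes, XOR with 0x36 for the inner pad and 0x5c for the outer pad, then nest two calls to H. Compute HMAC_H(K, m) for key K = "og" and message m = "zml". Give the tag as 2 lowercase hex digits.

Key "og" = 6f 67 is 2 bytes ≤ B = 4; zero-pad to 4 bytes: K' = 6f 67 00 00.
K' ⊕ ipad = 59 51 36 36.  K' ⊕ opad = 33 3b 5c 5c.
Inner input = (K'⊕ipad) ∥ m = 59 51 36 36 ∥ 7a 6d 6c.
Inner hash: sum = 89+81+54+54+122+109+108 = 617; mod 256 = 105 → 69.
Outer input = (K'⊕opad) ∥ inner = 33 3b 5c 5c ∥ 69.
Outer hash (tag): sum = 51+59+92+92+105 = 399; mod 256 = 143 → 8f.

8f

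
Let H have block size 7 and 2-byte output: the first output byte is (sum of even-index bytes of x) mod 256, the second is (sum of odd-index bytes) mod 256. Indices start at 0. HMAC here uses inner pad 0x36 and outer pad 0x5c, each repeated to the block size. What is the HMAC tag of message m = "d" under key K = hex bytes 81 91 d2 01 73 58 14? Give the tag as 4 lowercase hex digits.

Key hex bytes 81 91 d2 01 73 58 14 is exactly B = 7 bytes: K' = 81 91 d2 01 73 58 14.
K' ⊕ ipad = b7 a7 e4 37 45 6e 22.  K' ⊕ opad = dd cd 8e 5d 2f 04 48.
Inner input = (K'⊕ipad) ∥ m = b7 a7 e4 37 45 6e 22 ∥ 64.
Inner hash: even-index sum = 514 mod 256 = 2; odd-index sum = 432 mod 256 = 176 → 02 b0.
Outer input = (K'⊕opad) ∥ inner = dd cd 8e 5d 2f 04 48 ∥ 02 b0.
Outer hash (tag): even-index sum = 658 mod 256 = 146; odd-index sum = 304 mod 256 = 48 → 92 30.

9230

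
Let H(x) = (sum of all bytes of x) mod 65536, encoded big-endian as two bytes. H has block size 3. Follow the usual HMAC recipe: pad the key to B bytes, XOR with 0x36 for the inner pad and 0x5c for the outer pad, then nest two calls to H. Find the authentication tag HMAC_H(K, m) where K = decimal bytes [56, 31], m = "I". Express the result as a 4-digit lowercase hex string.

01b9

Key decimal bytes [56, 31] = 38 1f is 2 bytes ≤ B = 3; zero-pad to 3 bytes: K' = 38 1f 00.
K' ⊕ ipad = 0e 29 36.  K' ⊕ opad = 64 43 5c.
Inner input = (K'⊕ipad) ∥ m = 0e 29 36 ∥ 49.
Inner hash: sum = 14+41+54+73 = 182 → 00 b6.
Outer input = (K'⊕opad) ∥ inner = 64 43 5c ∥ 00 b6.
Outer hash (tag): sum = 100+67+92+0+182 = 441 → 01 b9.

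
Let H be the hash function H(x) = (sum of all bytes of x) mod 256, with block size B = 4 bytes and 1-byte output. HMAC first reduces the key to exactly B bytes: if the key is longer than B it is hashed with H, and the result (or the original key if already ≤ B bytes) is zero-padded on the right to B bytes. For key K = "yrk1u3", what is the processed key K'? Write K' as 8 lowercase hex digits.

|K| = 6 > B = 4, so first hash the key.
H(K): sum = 121+114+107+49+117+51 = 559; mod 256 = 47 → 2f.
Zero-pad H(K) = 2f to 4 bytes: K' = 2f 00 00 00.

2f000000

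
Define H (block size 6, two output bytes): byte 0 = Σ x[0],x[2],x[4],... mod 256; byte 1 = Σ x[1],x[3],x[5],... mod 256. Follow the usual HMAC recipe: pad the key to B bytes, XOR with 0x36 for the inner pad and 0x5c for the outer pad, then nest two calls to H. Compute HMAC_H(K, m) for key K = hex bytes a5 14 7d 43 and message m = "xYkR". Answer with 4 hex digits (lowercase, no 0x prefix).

Key hex bytes a5 14 7d 43 is 4 bytes ≤ B = 6; zero-pad to 6 bytes: K' = a5 14 7d 43 00 00.
K' ⊕ ipad = 93 22 4b 75 36 36.  K' ⊕ opad = f9 48 21 1f 5c 5c.
Inner input = (K'⊕ipad) ∥ m = 93 22 4b 75 36 36 ∥ 78 59 6b 52.
Inner hash: even-index sum = 503 mod 256 = 247; odd-index sum = 376 mod 256 = 120 → f7 78.
Outer input = (K'⊕opad) ∥ inner = f9 48 21 1f 5c 5c ∥ f7 78.
Outer hash (tag): even-index sum = 621 mod 256 = 109; odd-index sum = 315 mod 256 = 59 → 6d 3b.

6d3b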